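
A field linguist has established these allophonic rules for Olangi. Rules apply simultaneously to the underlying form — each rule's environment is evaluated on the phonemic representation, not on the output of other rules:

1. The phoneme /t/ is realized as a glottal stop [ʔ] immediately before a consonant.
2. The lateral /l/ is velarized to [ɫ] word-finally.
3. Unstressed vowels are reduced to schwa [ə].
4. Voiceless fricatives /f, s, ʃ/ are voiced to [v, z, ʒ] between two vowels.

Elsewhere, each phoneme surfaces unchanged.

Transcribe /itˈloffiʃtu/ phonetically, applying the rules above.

/i/ — word-initial, in an unstressed syllable — surfaces as [ə] (rule 3).
Rule 1 applies to /t/ (between /i/ and /l/: immediately before a consonant) → [ʔ].
/l/ (between /t/ and /o/) is in the target of rule 2 but the environment (word-finally) is not met → [l].
/o/ — between /l/ and /f/; rule 3 does not apply here → [o].
/f/ (between /o/ and /f/): rule 4 targets it, but not between two vowels → unchanged [f].
/f/ (between /f/ and /i/) fails the environment for rule 4, so it stays [f].
Rule 3 applies to /i/ (between /f/ and /ʃ/: in an unstressed syllable) → [ə].
/ʃ/ — between /i/ and /t/; rule 4 does not apply here → [ʃ].
/t/ — between /ʃ/ and /u/; rule 1 does not apply here → [t].
/u/ — word-final, in an unstressed syllable — surfaces as [ə] (rule 3).

[əʔˈloffəʃtə]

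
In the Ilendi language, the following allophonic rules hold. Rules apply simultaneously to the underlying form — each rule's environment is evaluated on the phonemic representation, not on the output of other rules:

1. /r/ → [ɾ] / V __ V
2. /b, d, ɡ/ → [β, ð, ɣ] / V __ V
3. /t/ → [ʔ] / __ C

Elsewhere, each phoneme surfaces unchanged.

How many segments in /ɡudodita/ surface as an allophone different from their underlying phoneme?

2

Segments that undergo a rule: /d/ → [ð] (rule 2); /d/ → [ð] (rule 2).
All other segments surface unchanged.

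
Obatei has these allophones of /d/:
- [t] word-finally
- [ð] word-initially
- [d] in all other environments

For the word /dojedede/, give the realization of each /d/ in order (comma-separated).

Occurrence 1 (position 1): word-initially → [ð].
Occurrence 2 (position 5): no conditioning environment matches → elsewhere allophone [d].
Occurrence 3 (position 7): no conditioning environment matches → elsewhere allophone [d].

[ð], [d], [d]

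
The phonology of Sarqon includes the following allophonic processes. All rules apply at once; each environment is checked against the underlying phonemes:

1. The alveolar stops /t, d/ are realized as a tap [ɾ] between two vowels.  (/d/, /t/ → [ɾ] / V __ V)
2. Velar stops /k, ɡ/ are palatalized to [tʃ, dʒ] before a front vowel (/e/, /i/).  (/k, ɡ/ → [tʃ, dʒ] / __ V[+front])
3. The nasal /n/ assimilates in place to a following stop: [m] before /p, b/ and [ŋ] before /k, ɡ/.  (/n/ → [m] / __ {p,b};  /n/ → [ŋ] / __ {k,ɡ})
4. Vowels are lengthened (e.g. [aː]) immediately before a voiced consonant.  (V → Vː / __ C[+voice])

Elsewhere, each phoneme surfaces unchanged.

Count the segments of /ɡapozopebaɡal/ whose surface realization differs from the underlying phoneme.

4

Segments that undergo a rule: /o/ → [oː] (rule 4); /e/ → [eː] (rule 4); /a/ → [aː] (rule 4); /a/ → [aː] (rule 4).
All other segments surface unchanged.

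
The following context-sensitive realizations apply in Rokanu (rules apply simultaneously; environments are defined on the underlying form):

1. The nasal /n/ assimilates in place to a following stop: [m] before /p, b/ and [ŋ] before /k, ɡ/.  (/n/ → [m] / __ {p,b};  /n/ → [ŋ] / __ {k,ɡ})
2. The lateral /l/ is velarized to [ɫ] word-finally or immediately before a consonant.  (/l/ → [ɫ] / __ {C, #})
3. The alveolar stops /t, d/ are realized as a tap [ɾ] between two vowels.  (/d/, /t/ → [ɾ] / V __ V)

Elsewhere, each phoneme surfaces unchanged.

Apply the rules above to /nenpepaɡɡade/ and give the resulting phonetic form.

/n/ (word-initial) fails the environment for rule 1, so it stays [n].
Rule 1 applies to /n/ (between /e/ and /p/: before a labial or velar stop) → [m].
/d/ (between /a/ and /e/): between two vowels, so rule 3 applies → [ɾ].

[nempepaɡɡaɾe]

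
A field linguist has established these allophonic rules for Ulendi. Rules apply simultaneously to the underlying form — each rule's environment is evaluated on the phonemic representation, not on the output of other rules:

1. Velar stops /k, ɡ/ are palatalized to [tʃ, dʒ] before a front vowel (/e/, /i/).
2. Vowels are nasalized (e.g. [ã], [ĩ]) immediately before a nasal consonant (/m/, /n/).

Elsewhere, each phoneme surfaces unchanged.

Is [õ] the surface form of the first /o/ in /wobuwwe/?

/o/ (between /w/ and /b/) fails the environment for rule 2, so it stays [o].
The actual realization is [o], not [õ].

No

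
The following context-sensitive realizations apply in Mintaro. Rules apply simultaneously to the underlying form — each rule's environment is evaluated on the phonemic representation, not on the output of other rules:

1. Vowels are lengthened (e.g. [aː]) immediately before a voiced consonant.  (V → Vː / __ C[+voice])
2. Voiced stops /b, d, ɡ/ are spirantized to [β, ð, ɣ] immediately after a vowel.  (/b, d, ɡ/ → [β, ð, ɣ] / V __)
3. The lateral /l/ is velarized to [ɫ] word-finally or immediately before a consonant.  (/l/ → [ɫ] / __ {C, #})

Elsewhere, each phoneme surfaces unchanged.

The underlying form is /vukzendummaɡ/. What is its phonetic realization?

/v/ stays [v].
/u/ (between /v/ and /k/) is in the target of rule 1 but the environment (before a voiced consonant) is not met → [u].
/k/ stays [k].
/z/ (between /k/ and /e/): no rule targets it → [z].
Rule 1 applies to /e/ (between /z/ and /n/: before a voiced consonant) → [eː].
/n/ (between /e/ and /d/) is unaffected → [n].
/d/ — between /n/ and /u/; rule 2 does not apply here → [d].
Rule 1 applies to /u/ (between /d/ and /m/: before a voiced consonant) → [uː].
/m/ stays [m].
/m/ — not in any rule's target class → [m].
/a/ (between /m/ and /ɡ/): before a voiced consonant, so rule 1 applies → [aː].
/ɡ/ meets the environment for rule 2 (immediately after a vowel) → [ɣ].

[vukzeːnduːmmaːɣ]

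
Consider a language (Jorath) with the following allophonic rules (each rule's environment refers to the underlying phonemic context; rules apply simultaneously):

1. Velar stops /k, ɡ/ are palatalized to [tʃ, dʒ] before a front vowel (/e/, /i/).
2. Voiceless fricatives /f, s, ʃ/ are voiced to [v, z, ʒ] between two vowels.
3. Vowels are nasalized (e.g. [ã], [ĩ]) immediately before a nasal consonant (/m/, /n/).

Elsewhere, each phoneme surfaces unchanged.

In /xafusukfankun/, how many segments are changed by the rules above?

4

Segments that undergo a rule: /f/ → [v] (rule 2); /s/ → [z] (rule 2); /a/ → [ã] (rule 3); /u/ → [ũ] (rule 3).
All other segments surface unchanged.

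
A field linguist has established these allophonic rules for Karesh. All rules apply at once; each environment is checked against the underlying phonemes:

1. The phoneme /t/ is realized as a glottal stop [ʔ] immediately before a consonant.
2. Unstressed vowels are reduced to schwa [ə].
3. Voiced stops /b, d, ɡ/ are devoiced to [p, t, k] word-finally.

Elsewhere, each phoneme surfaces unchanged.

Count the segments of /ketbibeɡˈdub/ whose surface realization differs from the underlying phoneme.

5

Segments that undergo a rule: /e/ → [ə] (rule 2); /t/ → [ʔ] (rule 1); /i/ → [ə] (rule 2); /e/ → [ə] (rule 2); /b/ → [p] (rule 3).
All other segments surface unchanged.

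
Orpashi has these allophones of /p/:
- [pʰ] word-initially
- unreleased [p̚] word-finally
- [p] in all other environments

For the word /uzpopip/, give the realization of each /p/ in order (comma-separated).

[p], [p], [p̚]

Occurrence 1 (position 3): no conditioning environment matches → elsewhere allophone [p].
Occurrence 2 (position 5): no conditioning environment matches → elsewhere allophone [p].
Occurrence 3 (position 7): word-finally → [p̚].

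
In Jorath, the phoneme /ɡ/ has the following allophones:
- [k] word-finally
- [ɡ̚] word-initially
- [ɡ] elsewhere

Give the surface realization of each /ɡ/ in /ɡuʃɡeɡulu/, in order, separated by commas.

[ɡ̚], [ɡ], [ɡ]

Occurrence 1 (position 1): word-initially → [ɡ̚].
Occurrence 2 (position 4): no conditioning environment matches → elsewhere allophone [ɡ].
Occurrence 3 (position 6): no conditioning environment matches → elsewhere allophone [ɡ].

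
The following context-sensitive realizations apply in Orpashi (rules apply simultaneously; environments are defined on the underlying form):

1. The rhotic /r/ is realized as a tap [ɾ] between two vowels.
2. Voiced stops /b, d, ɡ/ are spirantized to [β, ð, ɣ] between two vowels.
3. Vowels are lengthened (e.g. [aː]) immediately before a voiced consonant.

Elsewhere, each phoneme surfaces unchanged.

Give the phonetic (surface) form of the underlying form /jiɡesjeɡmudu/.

[jiːɣesjeːɡmuːðu]

/j/ — not in any rule's target class → [j].
/i/ — between /j/ and /ɡ/, before a voiced consonant — surfaces as [iː] (rule 3).
/ɡ/ — between /i/ and /e/, between two vowels — surfaces as [ɣ] (rule 2).
/e/ (between /ɡ/ and /s/) is in the target of rule 3 but the environment (before a voiced consonant) is not met → [e].
/s/ (between /e/ and /j/) is unaffected → [s].
/j/ (between /s/ and /e/): no rule targets it → [j].
Rule 3 applies to /e/ (between /j/ and /ɡ/: before a voiced consonant) → [eː].
/ɡ/ (between /e/ and /m/): rule 2 targets it, but not between two vowels → unchanged [ɡ].
/m/ stays [m].
/u/ meets the environment for rule 3 (before a voiced consonant) → [uː].
Rule 2 applies to /d/ (between /u/ and /u/: between two vowels) → [ð].
/u/ — word-final; rule 3 does not apply here → [u].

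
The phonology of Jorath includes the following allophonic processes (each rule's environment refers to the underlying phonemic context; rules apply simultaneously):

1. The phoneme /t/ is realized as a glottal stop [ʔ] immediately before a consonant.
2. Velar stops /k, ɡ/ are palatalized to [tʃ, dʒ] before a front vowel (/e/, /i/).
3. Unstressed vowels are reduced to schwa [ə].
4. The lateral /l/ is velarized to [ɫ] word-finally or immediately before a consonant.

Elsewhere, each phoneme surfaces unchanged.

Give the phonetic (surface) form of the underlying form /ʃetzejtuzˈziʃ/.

/ʃ/ stays [ʃ].
Rule 3 applies to /e/ (between /ʃ/ and /t/: in an unstressed syllable) → [ə].
/t/ — between /e/ and /z/, immediately before a consonant — surfaces as [ʔ] (rule 1).
/z/ — not in any rule's target class → [z].
/e/ (between /z/ and /j/): in an unstressed syllable, so rule 3 applies → [ə].
/j/ — not in any rule's target class → [j].
/t/ — between /j/ and /u/; rule 1 does not apply here → [t].
/u/ (between /t/ and /z/) occurs in an unstressed syllable → [ə] by rule 3.
/z/ — not in any rule's target class → [z].
/z/ stays [z].
/i/ — between /z/ and /ʃ/; rule 3 does not apply here → [i].
/ʃ/ (word-final) is unaffected → [ʃ].

[ʃəʔzəjtəzˈziʃ]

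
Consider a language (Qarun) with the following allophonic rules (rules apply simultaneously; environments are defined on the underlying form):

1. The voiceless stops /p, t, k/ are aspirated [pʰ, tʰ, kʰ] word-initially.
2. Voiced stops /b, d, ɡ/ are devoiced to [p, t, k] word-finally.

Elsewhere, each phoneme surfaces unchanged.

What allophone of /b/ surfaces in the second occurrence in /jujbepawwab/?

/b/ — word-final, word-finally — surfaces as [p] (rule 2).

[p]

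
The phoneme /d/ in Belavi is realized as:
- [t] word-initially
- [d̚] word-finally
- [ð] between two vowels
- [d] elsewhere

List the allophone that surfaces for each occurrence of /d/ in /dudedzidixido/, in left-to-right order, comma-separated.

[t], [ð], [d], [ð], [ð]

Occurrence 1 (position 1): word-initially → [t].
Occurrence 2 (position 3): between two vowels → [ð].
Occurrence 3 (position 5): no conditioning environment matches → elsewhere allophone [d].
Occurrence 4 (position 8): between two vowels → [ð].
Occurrence 5 (position 12): between two vowels → [ð].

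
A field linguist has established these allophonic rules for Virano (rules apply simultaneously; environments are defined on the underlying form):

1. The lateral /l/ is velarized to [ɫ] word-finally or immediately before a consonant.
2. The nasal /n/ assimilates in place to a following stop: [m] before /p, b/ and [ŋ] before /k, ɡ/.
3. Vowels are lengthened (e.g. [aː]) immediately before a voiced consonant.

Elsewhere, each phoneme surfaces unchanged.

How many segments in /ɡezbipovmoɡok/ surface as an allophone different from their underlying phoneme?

3

Segments that undergo a rule: /e/ → [eː] (rule 3); /o/ → [oː] (rule 3); /o/ → [oː] (rule 3).
All other segments surface unchanged.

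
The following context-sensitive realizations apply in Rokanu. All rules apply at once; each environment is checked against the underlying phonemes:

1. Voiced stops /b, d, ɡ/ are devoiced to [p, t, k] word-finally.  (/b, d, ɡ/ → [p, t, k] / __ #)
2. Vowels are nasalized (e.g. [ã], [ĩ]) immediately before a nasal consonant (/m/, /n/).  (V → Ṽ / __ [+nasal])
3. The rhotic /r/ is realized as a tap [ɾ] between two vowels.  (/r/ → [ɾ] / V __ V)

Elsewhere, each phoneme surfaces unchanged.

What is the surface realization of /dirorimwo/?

[diɾoɾĩmwo]

/d/ (word-initial): rule 1 targets it, but not word-finally → unchanged [d].
/i/ (between /d/ and /r/): rule 2 targets it, but not before a nasal consonant → unchanged [i].
/r/ (between /i/ and /o/): between two vowels, so rule 3 applies → [ɾ].
/o/ (between /r/ and /r/): rule 2 targets it, but not before a nasal consonant → unchanged [o].
/r/ — between /o/ and /i/, between two vowels — surfaces as [ɾ] (rule 3).
Rule 2 applies to /i/ (between /r/ and /m/: before a nasal consonant) → [ĩ].
/o/ (word-final) fails the environment for rule 2, so it stays [o].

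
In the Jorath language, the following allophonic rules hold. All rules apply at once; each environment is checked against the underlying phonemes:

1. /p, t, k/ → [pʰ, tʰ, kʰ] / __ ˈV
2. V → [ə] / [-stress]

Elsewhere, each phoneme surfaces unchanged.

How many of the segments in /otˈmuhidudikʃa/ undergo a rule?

Segments that undergo a rule: /o/ → [ə] (rule 2); /i/ → [ə] (rule 2); /u/ → [ə] (rule 2); /i/ → [ə] (rule 2); /a/ → [ə] (rule 2).
All other segments surface unchanged.

5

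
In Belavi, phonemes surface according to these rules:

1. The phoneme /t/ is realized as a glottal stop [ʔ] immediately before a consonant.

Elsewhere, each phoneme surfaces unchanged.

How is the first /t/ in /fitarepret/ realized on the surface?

[t]

/t/ — between /i/ and /a/; rule 1 does not apply here → [t].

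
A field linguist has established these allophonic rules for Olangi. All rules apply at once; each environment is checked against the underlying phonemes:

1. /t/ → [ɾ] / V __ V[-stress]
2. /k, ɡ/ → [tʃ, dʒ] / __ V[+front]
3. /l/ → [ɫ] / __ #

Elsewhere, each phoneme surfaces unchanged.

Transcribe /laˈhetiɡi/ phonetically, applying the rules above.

[laˈheɾidʒi]

/l/ (word-initial) is in the target of rule 3 but the environment (word-finally) is not met → [l].
/a/ (between /l/ and /h/) is unaffected → [a].
/h/ — not in any rule's target class → [h].
/e/ — not in any rule's target class → [e].
/t/ (between /e/ and /i/): between a vowel and a following unstressed vowel, so rule 1 applies → [ɾ].
/i/ stays [i].
/ɡ/ meets the environment for rule 2 (before a front vowel) → [dʒ].
/i/ stays [i].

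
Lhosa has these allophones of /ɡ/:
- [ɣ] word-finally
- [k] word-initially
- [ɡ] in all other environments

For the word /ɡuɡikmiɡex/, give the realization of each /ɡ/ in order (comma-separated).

[k], [ɡ], [ɡ]

Occurrence 1 (position 1): word-initially → [k].
Occurrence 2 (position 3): no conditioning environment matches → elsewhere allophone [ɡ].
Occurrence 3 (position 8): no conditioning environment matches → elsewhere allophone [ɡ].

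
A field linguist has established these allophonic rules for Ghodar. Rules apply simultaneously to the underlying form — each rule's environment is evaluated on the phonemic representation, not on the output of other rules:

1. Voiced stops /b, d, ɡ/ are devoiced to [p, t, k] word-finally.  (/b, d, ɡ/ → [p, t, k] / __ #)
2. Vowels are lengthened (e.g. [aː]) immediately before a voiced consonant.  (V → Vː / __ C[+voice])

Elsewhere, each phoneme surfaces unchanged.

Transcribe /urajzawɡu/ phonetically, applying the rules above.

/u/ meets the environment for rule 2 (before a voiced consonant) → [uː].
/r/ (between /u/ and /a/) is unaffected → [r].
/a/ meets the environment for rule 2 (before a voiced consonant) → [aː].
/j/ (between /a/ and /z/) is unaffected → [j].
/z/ (between /j/ and /a/) is unaffected → [z].
/a/ (between /z/ and /w/) occurs before a voiced consonant → [aː] by rule 2.
/w/ stays [w].
/ɡ/ (between /w/ and /u/): rule 1 targets it, but not word-finally → unchanged [ɡ].
/u/ (word-final) fails the environment for rule 2, so it stays [u].

[uːraːjzaːwɡu]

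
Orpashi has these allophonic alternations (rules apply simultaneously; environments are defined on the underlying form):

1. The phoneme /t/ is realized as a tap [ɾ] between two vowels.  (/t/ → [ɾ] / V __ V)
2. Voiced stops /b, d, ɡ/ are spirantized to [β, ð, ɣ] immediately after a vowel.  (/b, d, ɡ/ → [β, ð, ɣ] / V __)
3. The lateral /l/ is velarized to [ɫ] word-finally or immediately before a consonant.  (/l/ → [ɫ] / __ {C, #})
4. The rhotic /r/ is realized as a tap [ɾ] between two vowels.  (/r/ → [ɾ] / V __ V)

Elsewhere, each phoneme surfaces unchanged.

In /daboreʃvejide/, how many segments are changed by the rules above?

Segments that undergo a rule: /b/ → [β] (rule 2); /r/ → [ɾ] (rule 4); /d/ → [ð] (rule 2).
All other segments surface unchanged.

3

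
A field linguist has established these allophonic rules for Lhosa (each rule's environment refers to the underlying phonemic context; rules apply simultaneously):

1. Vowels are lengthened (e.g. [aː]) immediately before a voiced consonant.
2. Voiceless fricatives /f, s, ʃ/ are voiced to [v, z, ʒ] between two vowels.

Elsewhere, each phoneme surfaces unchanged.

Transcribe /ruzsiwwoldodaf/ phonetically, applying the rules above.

/r/ (word-initial) is unaffected → [r].
/u/ meets the environment for rule 1 (before a voiced consonant) → [uː].
/z/ — not in any rule's target class → [z].
/s/ (between /z/ and /i/) fails the environment for rule 2, so it stays [s].
Rule 1 applies to /i/ (between /s/ and /w/: before a voiced consonant) → [iː].
/w/ (between /i/ and /w/): no rule targets it → [w].
/w/ (between /w/ and /o/) is unaffected → [w].
/o/ meets the environment for rule 1 (before a voiced consonant) → [oː].
/l/ — not in any rule's target class → [l].
/d/ (between /l/ and /o/): no rule targets it → [d].
Rule 1 applies to /o/ (between /d/ and /d/: before a voiced consonant) → [oː].
/d/ (between /o/ and /a/) is unaffected → [d].
/a/ — between /d/ and /f/; rule 1 does not apply here → [a].
/f/ (word-final) fails the environment for rule 2, so it stays [f].

[ruːzsiːwwoːldoːdaf]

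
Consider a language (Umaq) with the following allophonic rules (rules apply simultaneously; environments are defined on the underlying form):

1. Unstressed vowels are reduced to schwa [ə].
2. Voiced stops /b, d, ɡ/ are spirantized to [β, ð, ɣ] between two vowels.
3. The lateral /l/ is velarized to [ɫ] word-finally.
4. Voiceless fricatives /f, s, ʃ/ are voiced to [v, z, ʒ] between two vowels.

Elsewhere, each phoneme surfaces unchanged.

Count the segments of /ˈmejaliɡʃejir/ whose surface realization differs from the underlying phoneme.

Segments that undergo a rule: /a/ → [ə] (rule 1); /i/ → [ə] (rule 1); /e/ → [ə] (rule 1); /i/ → [ə] (rule 1).
All other segments surface unchanged.

4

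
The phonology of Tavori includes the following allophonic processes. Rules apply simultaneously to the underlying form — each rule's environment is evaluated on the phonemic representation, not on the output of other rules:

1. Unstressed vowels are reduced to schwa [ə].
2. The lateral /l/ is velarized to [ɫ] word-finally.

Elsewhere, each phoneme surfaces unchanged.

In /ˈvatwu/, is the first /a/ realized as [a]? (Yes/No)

/a/ (between /v/ and /t/): rule 1 targets it, but not in an unstressed syllable → unchanged [a].
The actual realization is [a], which matches [a].

Yes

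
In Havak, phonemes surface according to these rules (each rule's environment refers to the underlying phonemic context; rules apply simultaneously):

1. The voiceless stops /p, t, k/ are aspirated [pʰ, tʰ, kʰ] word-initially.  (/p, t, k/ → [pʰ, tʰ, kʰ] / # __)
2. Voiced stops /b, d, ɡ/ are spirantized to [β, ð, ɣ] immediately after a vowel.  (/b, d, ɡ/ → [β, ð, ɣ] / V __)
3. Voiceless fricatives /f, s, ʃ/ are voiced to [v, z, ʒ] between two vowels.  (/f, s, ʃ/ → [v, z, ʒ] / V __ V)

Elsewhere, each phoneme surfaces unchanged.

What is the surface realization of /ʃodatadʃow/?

[ʃoðataðʃow]

/ʃ/ (word-initial) is in the target of rule 3 but the environment (between two vowels) is not met → [ʃ].
/o/ stays [o].
/d/ (between /o/ and /a/) occurs immediately after a vowel → [ð] by rule 2.
/a/ (between /d/ and /t/) is unaffected → [a].
/t/ (between /a/ and /a/) is in the target of rule 1 but the environment (word-initially) is not met → [t].
/a/ (between /t/ and /d/): no rule targets it → [a].
/d/ (between /a/ and /ʃ/) occurs immediately after a vowel → [ð] by rule 2.
/ʃ/ (between /d/ and /o/) fails the environment for rule 3, so it stays [ʃ].
/o/ (between /ʃ/ and /w/): no rule targets it → [o].
/w/ (word-final) is unaffected → [w].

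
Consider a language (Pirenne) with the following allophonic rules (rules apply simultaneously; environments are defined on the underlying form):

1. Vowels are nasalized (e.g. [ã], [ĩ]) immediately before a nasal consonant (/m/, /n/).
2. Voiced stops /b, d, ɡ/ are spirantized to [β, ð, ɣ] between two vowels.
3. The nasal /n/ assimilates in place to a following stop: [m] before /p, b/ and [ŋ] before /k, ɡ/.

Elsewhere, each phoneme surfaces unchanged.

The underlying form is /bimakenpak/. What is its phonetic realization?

[bĩmakẽmpak]

/b/ (word-initial) is in the target of rule 2 but the environment (between two vowels) is not met → [b].
/i/ meets the environment for rule 1 (before a nasal consonant) → [ĩ].
/m/ (between /i/ and /a/) is unaffected → [m].
/a/ (between /m/ and /k/) fails the environment for rule 1, so it stays [a].
/k/ stays [k].
Rule 1 applies to /e/ (between /k/ and /n/: before a nasal consonant) → [ẽ].
/n/ (between /e/ and /p/) occurs before a labial or velar stop → [m] by rule 3.
/p/ (between /n/ and /a/): no rule targets it → [p].
/a/ (between /p/ and /k/): rule 1 targets it, but not before a nasal consonant → unchanged [a].
/k/ — not in any rule's target class → [k].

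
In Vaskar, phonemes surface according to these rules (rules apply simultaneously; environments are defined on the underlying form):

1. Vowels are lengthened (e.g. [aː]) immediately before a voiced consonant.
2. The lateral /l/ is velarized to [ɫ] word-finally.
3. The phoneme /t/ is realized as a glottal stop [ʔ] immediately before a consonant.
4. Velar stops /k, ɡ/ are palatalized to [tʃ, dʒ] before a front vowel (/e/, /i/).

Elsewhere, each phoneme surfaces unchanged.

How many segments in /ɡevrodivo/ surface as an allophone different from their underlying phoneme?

4

Segments that undergo a rule: /ɡ/ → [dʒ] (rule 4); /e/ → [eː] (rule 1); /o/ → [oː] (rule 1); /i/ → [iː] (rule 1).
All other segments surface unchanged.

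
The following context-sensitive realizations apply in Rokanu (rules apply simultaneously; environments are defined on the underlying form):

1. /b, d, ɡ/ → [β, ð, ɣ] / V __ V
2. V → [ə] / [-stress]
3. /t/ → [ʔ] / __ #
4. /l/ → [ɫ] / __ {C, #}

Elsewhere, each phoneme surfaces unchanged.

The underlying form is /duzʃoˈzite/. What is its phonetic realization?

[dəzʃəˈzitə]

/d/ (word-initial) fails the environment for rule 1, so it stays [d].
Rule 2 applies to /u/ (between /d/ and /z/: in an unstressed syllable) → [ə].
/z/ — not in any rule's target class → [z].
/ʃ/ (between /z/ and /o/) is unaffected → [ʃ].
Rule 2 applies to /o/ (between /ʃ/ and /z/: in an unstressed syllable) → [ə].
/z/ stays [z].
/i/ (between /z/ and /t/) is in the target of rule 2 but the environment (in an unstressed syllable) is not met → [i].
/t/ (between /i/ and /e/) fails the environment for rule 3, so it stays [t].
/e/ meets the environment for rule 2 (in an unstressed syllable) → [ə].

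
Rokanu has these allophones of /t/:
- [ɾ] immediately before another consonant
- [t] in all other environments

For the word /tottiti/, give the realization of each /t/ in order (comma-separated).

[t], [ɾ], [t], [t]

Occurrence 1 (position 1): no conditioning environment matches → elsewhere allophone [t].
Occurrence 2 (position 3): immediately before another consonant → [ɾ].
Occurrence 3 (position 4): no conditioning environment matches → elsewhere allophone [t].
Occurrence 4 (position 6): no conditioning environment matches → elsewhere allophone [t].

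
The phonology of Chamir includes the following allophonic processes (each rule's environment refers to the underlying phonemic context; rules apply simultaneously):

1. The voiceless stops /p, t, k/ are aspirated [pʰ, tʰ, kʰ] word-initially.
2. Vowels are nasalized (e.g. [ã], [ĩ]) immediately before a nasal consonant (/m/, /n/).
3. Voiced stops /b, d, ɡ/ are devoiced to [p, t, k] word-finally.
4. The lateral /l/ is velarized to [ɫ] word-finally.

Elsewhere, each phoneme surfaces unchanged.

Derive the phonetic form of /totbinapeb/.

[tʰotbĩnapep]

Rule 1 applies to /t/ (word-initial: word-initially) → [tʰ].
/o/ (between /t/ and /t/) fails the environment for rule 2, so it stays [o].
/t/ (between /o/ and /b/) fails the environment for rule 1, so it stays [t].
/b/ (between /t/ and /i/) is in the target of rule 3 but the environment (word-finally) is not met → [b].
/i/ meets the environment for rule 2 (before a nasal consonant) → [ĩ].
/a/ — between /n/ and /p/; rule 2 does not apply here → [a].
/p/ (between /a/ and /e/) fails the environment for rule 1, so it stays [p].
/e/ (between /p/ and /b/): rule 2 targets it, but not before a nasal consonant → unchanged [e].
/b/ (word-final): word-finally, so rule 3 applies → [p].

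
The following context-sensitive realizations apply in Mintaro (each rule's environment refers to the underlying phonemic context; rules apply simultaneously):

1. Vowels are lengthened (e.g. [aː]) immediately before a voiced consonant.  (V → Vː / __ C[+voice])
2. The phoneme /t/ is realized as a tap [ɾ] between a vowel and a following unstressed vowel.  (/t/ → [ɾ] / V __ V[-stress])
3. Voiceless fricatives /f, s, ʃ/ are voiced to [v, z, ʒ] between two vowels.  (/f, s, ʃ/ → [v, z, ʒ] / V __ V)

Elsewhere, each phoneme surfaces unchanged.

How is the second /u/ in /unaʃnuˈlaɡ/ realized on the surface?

Rule 1 applies to /u/ (between /n/ and /l/: before a voiced consonant) → [uː].

[uː]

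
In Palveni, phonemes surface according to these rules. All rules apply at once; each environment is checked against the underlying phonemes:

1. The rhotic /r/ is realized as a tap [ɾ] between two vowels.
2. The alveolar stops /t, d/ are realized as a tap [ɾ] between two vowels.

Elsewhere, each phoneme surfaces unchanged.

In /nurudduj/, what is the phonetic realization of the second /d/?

[d]

/d/ (between /d/ and /u/): rule 2 targets it, but not between two vowels → unchanged [d].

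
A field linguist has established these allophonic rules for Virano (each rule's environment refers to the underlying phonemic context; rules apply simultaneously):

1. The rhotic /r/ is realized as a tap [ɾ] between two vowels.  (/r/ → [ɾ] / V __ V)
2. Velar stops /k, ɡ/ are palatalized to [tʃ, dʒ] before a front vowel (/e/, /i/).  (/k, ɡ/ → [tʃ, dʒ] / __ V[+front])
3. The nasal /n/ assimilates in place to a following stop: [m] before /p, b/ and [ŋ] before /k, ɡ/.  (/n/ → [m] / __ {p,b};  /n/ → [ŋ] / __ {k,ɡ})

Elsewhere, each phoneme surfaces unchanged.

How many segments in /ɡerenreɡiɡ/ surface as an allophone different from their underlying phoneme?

Segments that undergo a rule: /ɡ/ → [dʒ] (rule 2); /r/ → [ɾ] (rule 1); /ɡ/ → [dʒ] (rule 2).
All other segments surface unchanged.

3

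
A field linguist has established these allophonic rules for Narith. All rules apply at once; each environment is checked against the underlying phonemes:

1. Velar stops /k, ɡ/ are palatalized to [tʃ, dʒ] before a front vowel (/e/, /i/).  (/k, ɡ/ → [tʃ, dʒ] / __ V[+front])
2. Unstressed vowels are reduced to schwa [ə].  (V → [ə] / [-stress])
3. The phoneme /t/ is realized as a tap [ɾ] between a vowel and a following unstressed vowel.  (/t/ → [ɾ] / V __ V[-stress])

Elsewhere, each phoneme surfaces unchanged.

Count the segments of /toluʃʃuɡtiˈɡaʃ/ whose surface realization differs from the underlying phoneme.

4

Segments that undergo a rule: /o/ → [ə] (rule 2); /u/ → [ə] (rule 2); /u/ → [ə] (rule 2); /i/ → [ə] (rule 2).
All other segments surface unchanged.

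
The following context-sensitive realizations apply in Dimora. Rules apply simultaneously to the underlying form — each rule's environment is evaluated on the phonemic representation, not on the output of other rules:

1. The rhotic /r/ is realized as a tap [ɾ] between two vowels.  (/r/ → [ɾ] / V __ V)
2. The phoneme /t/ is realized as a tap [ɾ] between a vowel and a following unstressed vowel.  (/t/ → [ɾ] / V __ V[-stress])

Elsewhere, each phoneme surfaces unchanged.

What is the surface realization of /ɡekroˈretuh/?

/r/ — between /k/ and /o/; rule 1 does not apply here → [r].
/r/ (between /o/ and /e/): between two vowels, so rule 1 applies → [ɾ].
/t/ — between /e/ and /u/, between a vowel and a following unstressed vowel — surfaces as [ɾ] (rule 2).

[ɡekroˈɾeɾuh]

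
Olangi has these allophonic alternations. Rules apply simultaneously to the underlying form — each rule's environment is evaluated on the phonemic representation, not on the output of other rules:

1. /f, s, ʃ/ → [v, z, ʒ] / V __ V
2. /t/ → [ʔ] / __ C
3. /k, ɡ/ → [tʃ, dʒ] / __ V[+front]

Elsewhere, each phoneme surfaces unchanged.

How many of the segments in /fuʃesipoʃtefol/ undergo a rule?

Segments that undergo a rule: /ʃ/ → [ʒ] (rule 1); /s/ → [z] (rule 1); /f/ → [v] (rule 1).
All other segments surface unchanged.

3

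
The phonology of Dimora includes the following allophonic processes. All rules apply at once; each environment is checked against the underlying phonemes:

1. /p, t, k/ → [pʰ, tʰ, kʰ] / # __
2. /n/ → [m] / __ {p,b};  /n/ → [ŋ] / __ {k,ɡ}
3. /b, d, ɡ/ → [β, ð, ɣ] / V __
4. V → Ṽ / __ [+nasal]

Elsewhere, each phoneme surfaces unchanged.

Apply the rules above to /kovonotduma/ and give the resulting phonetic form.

[kʰovõnotdũma]

/k/ — word-initial, word-initially — surfaces as [kʰ] (rule 1).
/o/ (between /k/ and /v/): rule 4 targets it, but not before a nasal consonant → unchanged [o].
/o/ (between /v/ and /n/): before a nasal consonant, so rule 4 applies → [õ].
/n/ — between /o/ and /o/; rule 2 does not apply here → [n].
/o/ — between /n/ and /t/; rule 4 does not apply here → [o].
/t/ — between /o/ and /d/; rule 1 does not apply here → [t].
/d/ — between /t/ and /u/; rule 3 does not apply here → [d].
Rule 4 applies to /u/ (between /d/ and /m/: before a nasal consonant) → [ũ].
/a/ (word-final) fails the environment for rule 4, so it stays [a].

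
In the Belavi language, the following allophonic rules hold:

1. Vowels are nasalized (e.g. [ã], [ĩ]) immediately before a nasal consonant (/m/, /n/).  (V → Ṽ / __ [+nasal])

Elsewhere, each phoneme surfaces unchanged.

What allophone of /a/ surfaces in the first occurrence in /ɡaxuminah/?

/a/ (between /ɡ/ and /x/) is in the target of rule 1 but the environment (before a nasal consonant) is not met → [a].

[a]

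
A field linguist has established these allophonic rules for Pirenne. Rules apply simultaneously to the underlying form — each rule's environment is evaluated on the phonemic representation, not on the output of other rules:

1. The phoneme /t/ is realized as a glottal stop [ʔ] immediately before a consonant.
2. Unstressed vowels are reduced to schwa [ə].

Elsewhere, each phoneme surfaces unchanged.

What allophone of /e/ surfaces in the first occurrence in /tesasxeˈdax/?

/e/ — between /t/ and /s/, in an unstressed syllable — surfaces as [ə] (rule 2).

[ə]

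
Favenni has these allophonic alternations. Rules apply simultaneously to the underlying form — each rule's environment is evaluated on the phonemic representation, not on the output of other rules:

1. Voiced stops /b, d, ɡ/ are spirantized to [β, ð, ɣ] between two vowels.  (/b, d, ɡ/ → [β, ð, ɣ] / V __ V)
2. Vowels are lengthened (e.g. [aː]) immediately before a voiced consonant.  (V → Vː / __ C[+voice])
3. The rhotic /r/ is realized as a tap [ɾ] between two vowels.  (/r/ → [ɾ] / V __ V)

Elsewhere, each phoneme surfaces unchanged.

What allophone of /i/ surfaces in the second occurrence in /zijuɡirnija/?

[iː]

Rule 2 applies to /i/ (between /ɡ/ and /r/: before a voiced consonant) → [iː].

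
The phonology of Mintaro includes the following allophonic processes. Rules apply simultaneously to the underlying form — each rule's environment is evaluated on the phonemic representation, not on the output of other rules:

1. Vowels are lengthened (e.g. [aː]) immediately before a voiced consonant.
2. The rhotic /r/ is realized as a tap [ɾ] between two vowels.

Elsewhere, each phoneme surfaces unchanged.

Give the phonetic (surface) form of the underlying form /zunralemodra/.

/z/ stays [z].
/u/ meets the environment for rule 1 (before a voiced consonant) → [uː].
/n/ (between /u/ and /r/) is unaffected → [n].
/r/ — between /n/ and /a/; rule 2 does not apply here → [r].
/a/ (between /r/ and /l/) occurs before a voiced consonant → [aː] by rule 1.
/l/ (between /a/ and /e/): no rule targets it → [l].
/e/ (between /l/ and /m/): before a voiced consonant, so rule 1 applies → [eː].
/m/ (between /e/ and /o/): no rule targets it → [m].
/o/ (between /m/ and /d/): before a voiced consonant, so rule 1 applies → [oː].
/d/ — not in any rule's target class → [d].
/r/ — between /d/ and /a/; rule 2 does not apply here → [r].
/a/ (word-final): rule 1 targets it, but not before a voiced consonant → unchanged [a].

[zuːnraːleːmoːdra]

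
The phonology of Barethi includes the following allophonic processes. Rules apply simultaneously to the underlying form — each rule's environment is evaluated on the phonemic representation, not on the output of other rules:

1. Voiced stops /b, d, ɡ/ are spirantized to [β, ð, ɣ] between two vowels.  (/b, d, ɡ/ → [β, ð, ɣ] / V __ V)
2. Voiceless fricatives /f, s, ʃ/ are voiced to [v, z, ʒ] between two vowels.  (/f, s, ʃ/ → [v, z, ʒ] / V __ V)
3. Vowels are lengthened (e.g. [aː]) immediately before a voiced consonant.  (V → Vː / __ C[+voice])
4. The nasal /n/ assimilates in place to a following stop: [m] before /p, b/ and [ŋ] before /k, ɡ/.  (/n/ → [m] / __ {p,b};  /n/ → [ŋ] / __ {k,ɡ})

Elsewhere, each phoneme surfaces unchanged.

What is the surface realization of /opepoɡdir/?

[opepoːɡdiːr]

/o/ (word-initial) is in the target of rule 3 but the environment (before a voiced consonant) is not met → [o].
/e/ (between /p/ and /p/) is in the target of rule 3 but the environment (before a voiced consonant) is not met → [e].
/o/ meets the environment for rule 3 (before a voiced consonant) → [oː].
/ɡ/ (between /o/ and /d/) fails the environment for rule 1, so it stays [ɡ].
/d/ — between /ɡ/ and /i/; rule 1 does not apply here → [d].
/i/ (between /d/ and /r/): before a voiced consonant, so rule 3 applies → [iː].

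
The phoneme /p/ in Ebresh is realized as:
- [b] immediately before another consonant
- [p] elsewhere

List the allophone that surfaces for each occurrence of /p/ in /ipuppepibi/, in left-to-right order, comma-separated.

[p], [b], [p], [p]

Occurrence 1 (position 2): no conditioning environment matches → elsewhere allophone [p].
Occurrence 2 (position 4): immediately before another consonant → [b].
Occurrence 3 (position 5): no conditioning environment matches → elsewhere allophone [p].
Occurrence 4 (position 7): no conditioning environment matches → elsewhere allophone [p].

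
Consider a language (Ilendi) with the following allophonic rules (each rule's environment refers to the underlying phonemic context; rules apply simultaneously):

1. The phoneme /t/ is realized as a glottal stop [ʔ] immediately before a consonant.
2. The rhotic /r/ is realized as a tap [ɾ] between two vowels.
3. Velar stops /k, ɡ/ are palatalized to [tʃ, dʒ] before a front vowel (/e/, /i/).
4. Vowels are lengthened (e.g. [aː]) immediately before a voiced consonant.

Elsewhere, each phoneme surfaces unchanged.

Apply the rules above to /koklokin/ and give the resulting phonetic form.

/k/ (word-initial): rule 3 targets it, but not before a front vowel → unchanged [k].
/o/ (between /k/ and /k/) fails the environment for rule 4, so it stays [o].
/k/ (between /o/ and /l/) fails the environment for rule 3, so it stays [k].
/l/ — not in any rule's target class → [l].
/o/ (between /l/ and /k/): rule 4 targets it, but not before a voiced consonant → unchanged [o].
/k/ meets the environment for rule 3 (before a front vowel) → [tʃ].
/i/ meets the environment for rule 4 (before a voiced consonant) → [iː].
/n/ — not in any rule's target class → [n].

[koklotʃiːn]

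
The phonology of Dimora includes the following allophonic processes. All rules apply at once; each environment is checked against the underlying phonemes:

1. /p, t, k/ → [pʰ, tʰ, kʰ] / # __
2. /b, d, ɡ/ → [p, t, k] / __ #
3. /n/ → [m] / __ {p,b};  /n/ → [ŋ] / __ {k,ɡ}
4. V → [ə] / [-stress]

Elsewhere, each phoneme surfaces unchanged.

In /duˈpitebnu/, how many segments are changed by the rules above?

3

Segments that undergo a rule: /u/ → [ə] (rule 4); /e/ → [ə] (rule 4); /u/ → [ə] (rule 4).
All other segments surface unchanged.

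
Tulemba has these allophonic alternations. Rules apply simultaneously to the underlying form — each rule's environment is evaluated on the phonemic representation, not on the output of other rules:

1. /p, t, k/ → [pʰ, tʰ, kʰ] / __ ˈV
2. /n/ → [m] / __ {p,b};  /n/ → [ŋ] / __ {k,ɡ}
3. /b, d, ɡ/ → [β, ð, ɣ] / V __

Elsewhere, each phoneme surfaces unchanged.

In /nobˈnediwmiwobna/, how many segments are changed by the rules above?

3

Segments that undergo a rule: /b/ → [β] (rule 3); /d/ → [ð] (rule 3); /b/ → [β] (rule 3).
All other segments surface unchanged.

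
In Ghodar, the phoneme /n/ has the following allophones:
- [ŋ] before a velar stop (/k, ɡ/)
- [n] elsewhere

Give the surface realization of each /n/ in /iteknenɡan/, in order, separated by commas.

Occurrence 1 (position 5): no conditioning environment matches → elsewhere allophone [n].
Occurrence 2 (position 7): before a velar stop → [ŋ].
Occurrence 3 (position 10): no conditioning environment matches → elsewhere allophone [n].

[n], [ŋ], [n]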